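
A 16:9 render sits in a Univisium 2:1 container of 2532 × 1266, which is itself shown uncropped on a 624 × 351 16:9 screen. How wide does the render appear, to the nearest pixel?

16:9 in 2532×1266: fills the height, so the render is 2250.67 × 1266.00.
Univisium 2:1 in 624×351: fills the width, so the intermediate becomes 624.00 × 312.00 — a scale of ×0.2464.
The render scales with it: width 2250.67 × 0.2464 ≈ 554.67.

555 px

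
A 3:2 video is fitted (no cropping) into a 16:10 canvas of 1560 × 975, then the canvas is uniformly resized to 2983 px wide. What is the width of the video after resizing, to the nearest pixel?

Fitted into 1560×975, the video spans the height; its width is 975 × 3/2 ≈ 1462.50 px.
Resizing to 2983 px wide multiplies everything by 1.9122: 1462.50 → 2796.56 px.

2797 px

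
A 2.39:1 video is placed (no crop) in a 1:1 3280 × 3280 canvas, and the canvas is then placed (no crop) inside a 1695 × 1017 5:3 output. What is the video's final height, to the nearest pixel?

First fit — 2.39:1 into 3280×3280 spans the width: 3280.00 × 1372.38.
Second fit — the 1:1 canvas into 1695×1017 spans the height: 1017.00 × 1017.00 (×0.3101 from 3280×3280).
So the video's height is 1372.38 × 0.3101 ≈ 425.52.

426 px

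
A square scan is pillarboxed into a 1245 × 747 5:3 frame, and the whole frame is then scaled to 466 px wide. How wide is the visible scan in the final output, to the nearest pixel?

In the 1245×747 frame the scan fills the height: width = 747 × 1/1 ≈ 747.00 px.
Resizing to 466 px wide multiplies everything by 0.3743: 747.00 → 279.60 px.

280 px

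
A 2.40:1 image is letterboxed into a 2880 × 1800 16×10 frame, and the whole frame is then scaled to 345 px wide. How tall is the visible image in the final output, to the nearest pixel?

144 px

In the 2880×1800 frame the image fills the width: height = 2880 / 2.400 ≈ 1200.00 px.
The frame scales by 345/2880 = 0.1198; 1200.00 × 0.1198 ≈ 143.75 px.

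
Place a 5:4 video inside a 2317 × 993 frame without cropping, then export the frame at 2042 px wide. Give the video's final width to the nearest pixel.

1094 px

Fitted into 2317×993, the video spans the height; its width is 993 × 5/4 ≈ 1241.25 px.
Resizing to 2042 px wide multiplies everything by 0.8813: 1241.25 → 1093.93 px.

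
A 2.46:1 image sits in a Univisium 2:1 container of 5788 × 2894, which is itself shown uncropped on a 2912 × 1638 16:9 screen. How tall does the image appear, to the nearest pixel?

1184 px

First fit — 2.46:1 into 5788×2894 spans the width: 5788.00 × 2352.85.
Second fit — the Univisium 2:1 canvas into 2912×1638 spans the width: 2912.00 × 1456.00 (×0.5031 from 5788×2894).
Applying the same ×0.5031: 2352.85 → 1183.74.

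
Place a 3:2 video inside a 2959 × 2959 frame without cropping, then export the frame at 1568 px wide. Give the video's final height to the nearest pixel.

1045 px

In the 2959×2959 frame the video fills the width: height = 2959 × 2/3 ≈ 1972.67 px.
The frame scales by 1568/2959 = 0.5299; 1972.67 × 0.5299 ≈ 1045.33 px.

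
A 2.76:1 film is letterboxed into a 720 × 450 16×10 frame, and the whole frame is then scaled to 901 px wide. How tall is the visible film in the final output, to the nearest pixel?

326 px

In the 720×450 frame the film fills the width: height = 720 / 2.760 ≈ 260.87 px.
The frame scales by 901/720 = 1.2514; 260.87 × 1.2514 ≈ 326.45 px.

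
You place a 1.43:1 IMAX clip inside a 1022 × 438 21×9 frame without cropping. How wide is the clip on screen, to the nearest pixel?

626 px

1.43:1 IMAX is narrower than 21×9, so it spans the full height.
The clip is 438 × 1.430 ≈ 626.34 px wide.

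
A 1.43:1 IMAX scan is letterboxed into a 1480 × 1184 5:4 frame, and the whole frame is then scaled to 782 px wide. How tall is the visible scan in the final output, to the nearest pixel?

547 px

At 1480×1184 the scan is width-limited, so height = 1480 / 1.430 ≈ 1034.97 px.
The frame scales by 782/1480 = 0.5284; 1034.97 × 0.5284 ≈ 546.85 px.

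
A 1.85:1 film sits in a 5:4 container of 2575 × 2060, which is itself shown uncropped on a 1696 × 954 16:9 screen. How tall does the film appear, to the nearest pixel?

645 px

Inside the 2575×2060 canvas the film is width-limited at 2575.00 × 1391.89.
5:4 in 1696×954: fills the height, so the intermediate becomes 1192.50 × 954.00 — a scale of ×0.4631.
The film scales with it: height 1391.89 × 0.4631 ≈ 644.59.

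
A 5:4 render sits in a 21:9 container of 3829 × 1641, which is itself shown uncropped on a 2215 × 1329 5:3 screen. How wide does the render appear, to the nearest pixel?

5:4 in 3829×1641: fills the height, so the render is 2051.25 × 1641.00.
Second fit — the 21:9 canvas into 2215×1329 spans the width: 2215.00 × 949.29 (×0.5785 from 3829×1641).
Applying the same ×0.5785: 2051.25 → 1186.61.

1187 px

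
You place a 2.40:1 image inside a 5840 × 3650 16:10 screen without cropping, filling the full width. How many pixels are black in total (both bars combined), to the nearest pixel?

That makes the image 2433.3333 px tall (5840 / 2.400).
Leftover height: 3650 − 2433.3333 = 1216.6667 px.
Bar area = 1216.6667 × 5840 ≈ 7105333 px.

7105333 pixels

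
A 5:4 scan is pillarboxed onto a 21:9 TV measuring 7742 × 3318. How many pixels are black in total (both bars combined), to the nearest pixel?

5:4 (1.250) < 21:9 (2.333), so the scan fills the height.
The scan is 3318 × 5/4 ≈ 4147.5000 px wide.
Leftover width: 7742 − 4147.5000 = 3594.5000 px.
Across the 3318-px span: 3594.5000 × 3318 ≈ 11926551 px.

11926551 pixels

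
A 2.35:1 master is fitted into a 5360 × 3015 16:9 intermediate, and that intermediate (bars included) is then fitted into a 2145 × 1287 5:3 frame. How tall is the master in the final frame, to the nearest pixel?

2.35:1 in 5360×3015: fills the width, so the master is 5360.00 × 2280.85.
16:9 in 2145×1287: fills the width, so the intermediate becomes 2145.00 × 1206.56 — a scale of ×0.4002.
The master scales with it: height 2280.85 × 0.4002 ≈ 912.77.

913 px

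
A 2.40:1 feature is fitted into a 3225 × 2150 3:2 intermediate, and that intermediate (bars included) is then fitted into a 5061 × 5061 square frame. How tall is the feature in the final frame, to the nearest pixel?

First fit — 2.40:1 into 3225×2150 spans the width: 3225.00 × 1343.75.
The 3:2 canvas is width-limited in 5061×5061, giving 5061.00 × 3374.00; scale factor 1.5693.
So the feature's height is 1343.75 × 1.5693 ≈ 2108.75.

2109 px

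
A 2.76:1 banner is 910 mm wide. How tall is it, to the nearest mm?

Height = 910 / 2.760 = 329.71.

330 mm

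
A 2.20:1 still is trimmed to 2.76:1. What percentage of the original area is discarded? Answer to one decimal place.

Going from 2.20:1 to 2.76:1 means cutting height while keeping width.
Area ratio = (2.200)/(2.760) = 79.71%; the remaining 20.29% is cropped out.

20.3%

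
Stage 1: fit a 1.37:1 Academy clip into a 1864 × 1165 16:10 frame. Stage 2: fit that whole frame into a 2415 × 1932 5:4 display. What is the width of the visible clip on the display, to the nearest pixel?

2068 px

First fit — 1.37:1 Academy into 1864×1165 spans the height: 1596.05 × 1165.00.
The 16:10 canvas is width-limited in 2415×1932, giving 2415.00 × 1509.38; scale factor 1.2956.
The clip scales with it: width 1596.05 × 1.2956 ≈ 2067.84.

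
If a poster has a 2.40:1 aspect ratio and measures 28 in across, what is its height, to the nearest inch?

12 in

At 2.40:1, 28 / 2.400 ≈ 11.67.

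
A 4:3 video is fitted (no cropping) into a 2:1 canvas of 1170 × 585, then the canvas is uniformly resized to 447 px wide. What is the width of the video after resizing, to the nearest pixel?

At 1170×585 the video is height-limited, so width = 585 × 4/3 ≈ 780.00 px.
The frame scales by 447/1170 = 0.3821; 780.00 × 0.3821 ≈ 298.00 px.

298 px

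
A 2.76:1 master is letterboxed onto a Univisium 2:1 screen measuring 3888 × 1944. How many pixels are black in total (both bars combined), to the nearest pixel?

2081263 pixels

2.76:1 (2.760) > Univisium 2:1 (2.000), so the master fills the width.
That makes the image 1408.6957 px tall (3888 / 2.760).
Black = 1944 − 1408.6957 = 535.3043 px.
Bar area = 535.3043 × 3888 ≈ 2081263 px.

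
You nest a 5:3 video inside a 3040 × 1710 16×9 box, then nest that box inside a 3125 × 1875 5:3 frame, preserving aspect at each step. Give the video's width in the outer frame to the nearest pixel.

2930 px

Inside the 3040×1710 canvas the video is height-limited at 2850.00 × 1710.00.
Second fit — the 16×9 canvas into 3125×1875 spans the width: 3125.00 × 1757.81 (×1.0280 from 3040×1710).
Applying the same ×1.0280: 2850.00 → 2929.69.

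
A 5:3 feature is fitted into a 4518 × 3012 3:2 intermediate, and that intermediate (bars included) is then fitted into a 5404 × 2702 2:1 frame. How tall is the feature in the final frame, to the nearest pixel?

First fit — 5:3 into 4518×3012 spans the width: 4518.00 × 2710.80.
The 3:2 canvas is height-limited in 5404×2702, giving 4053.00 × 2702.00; scale factor 0.8971.
Applying the same ×0.8971: 2710.80 → 2431.80.

2432 px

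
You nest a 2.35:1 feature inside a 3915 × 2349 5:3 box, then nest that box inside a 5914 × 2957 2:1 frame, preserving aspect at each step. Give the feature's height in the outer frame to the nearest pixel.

2097 px

First fit — 2.35:1 into 3915×2349 spans the width: 3915.00 × 1665.96.
The 5:3 canvas is height-limited in 5914×2957, giving 4928.33 × 2957.00; scale factor 1.2588.
So the feature's height is 1665.96 × 1.2588 ≈ 2097.16.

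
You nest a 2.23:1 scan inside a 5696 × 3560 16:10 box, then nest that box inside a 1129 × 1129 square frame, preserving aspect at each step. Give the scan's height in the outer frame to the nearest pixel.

Inside the 5696×3560 canvas the scan is width-limited at 5696.00 × 2554.26.
Second fit — the 16:10 canvas into 1129×1129 spans the width: 1129.00 × 705.62 (×0.1982 from 5696×3560).
The scan scales with it: height 2554.26 × 0.1982 ≈ 506.28.

506 px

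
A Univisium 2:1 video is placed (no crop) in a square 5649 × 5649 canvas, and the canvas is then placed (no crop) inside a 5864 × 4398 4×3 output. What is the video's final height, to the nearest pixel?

2199 px

First fit — Univisium 2:1 into 5649×5649 spans the width: 5649.00 × 2824.50.
square in 5864×4398: fills the height, so the intermediate becomes 4398.00 × 4398.00 — a scale of ×0.7785.
Applying the same ×0.7785: 2824.50 → 2199.00.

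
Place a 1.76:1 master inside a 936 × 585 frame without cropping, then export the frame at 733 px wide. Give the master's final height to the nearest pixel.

At 936×585 the master is width-limited, so height = 936 / 1.760 ≈ 531.82 px.
Scaling 936 → 733 is ×0.7831, so the height becomes 531.82 × 0.7831 ≈ 416.48 px.

416 px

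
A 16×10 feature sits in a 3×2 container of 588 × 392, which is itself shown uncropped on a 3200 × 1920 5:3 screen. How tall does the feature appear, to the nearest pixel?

1800 px

First fit — 16×10 into 588×392 spans the width: 588.00 × 367.50.
3×2 in 3200×1920: fills the height, so the intermediate becomes 2880.00 × 1920.00 — a scale of ×4.8980.
So the feature's height is 367.50 × 4.8980 ≈ 1800.00.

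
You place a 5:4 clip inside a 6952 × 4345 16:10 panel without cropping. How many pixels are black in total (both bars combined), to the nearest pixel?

6607659 pixels

5:4 is narrower than 16:10, so it spans the full height.
That makes the image 5431.2500 px wide (4345 × 5/4).
6952 − 5431.2500 = 1520.7500 px of bars.
That's 1520.7500 × 4345 ≈ 6607659 black pixels.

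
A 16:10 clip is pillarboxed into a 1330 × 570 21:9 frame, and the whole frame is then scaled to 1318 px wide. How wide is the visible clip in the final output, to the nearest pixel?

At 1330×570 the clip is height-limited, so width = 570 × 16/10 ≈ 912.00 px.
The frame scales by 1318/1330 = 0.9910; 912.00 × 0.9910 ≈ 903.77 px.

904 px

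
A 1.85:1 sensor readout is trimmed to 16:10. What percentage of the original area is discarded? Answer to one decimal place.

13.5%

The height stays; only width is cut (since 16:10 is narrower than 1.85:1).
Fraction kept = (1.600)/(1.850) ≈ 86.49%, so 13.51% is lost.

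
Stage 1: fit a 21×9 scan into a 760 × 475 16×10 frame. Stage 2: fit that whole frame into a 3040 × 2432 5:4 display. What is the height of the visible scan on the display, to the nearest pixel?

1303 px

First fit — 21×9 into 760×475 spans the width: 760.00 × 325.71.
16×10 in 3040×2432: fills the width, so the intermediate becomes 3040.00 × 1900.00 — a scale of ×4.0000.
So the scan's height is 325.71 × 4.0000 ≈ 1302.86.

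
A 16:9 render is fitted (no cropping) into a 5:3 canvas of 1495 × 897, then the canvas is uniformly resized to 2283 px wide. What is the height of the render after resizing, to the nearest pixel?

In the 1495×897 frame the render fills the width: height = 1495 × 9/16 ≈ 840.94 px.
The frame scales by 2283/1495 = 1.5271; 840.94 × 1.5271 ≈ 1284.19 px.

1284 px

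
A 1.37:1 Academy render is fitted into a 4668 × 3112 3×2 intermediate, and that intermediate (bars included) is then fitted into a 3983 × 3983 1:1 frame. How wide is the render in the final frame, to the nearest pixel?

Inside the 4668×3112 canvas the render is height-limited at 4263.44 × 3112.00.
3×2 in 3983×3983: fills the width, so the intermediate becomes 3983.00 × 2655.33 — a scale of ×0.8533.
The render scales with it: width 4263.44 × 0.8533 ≈ 3637.81.

3638 px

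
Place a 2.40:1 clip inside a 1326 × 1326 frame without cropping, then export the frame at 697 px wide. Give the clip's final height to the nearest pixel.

290 px

In the 1326×1326 frame the clip fills the width: height = 1326 / 2.400 ≈ 552.50 px.
The frame scales by 697/1326 = 0.5256; 552.50 × 0.5256 ≈ 290.42 px.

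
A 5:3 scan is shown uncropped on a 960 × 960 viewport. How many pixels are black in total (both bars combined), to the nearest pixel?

5:3 is wider than 1:1, so it spans the full width.
That makes the image 576.0000 px tall (960 × 3/5).
960 − 576.0000 = 384.0000 px of bars.
Bar area = 384.0000 × 960 ≈ 368640 px.

368640 pixels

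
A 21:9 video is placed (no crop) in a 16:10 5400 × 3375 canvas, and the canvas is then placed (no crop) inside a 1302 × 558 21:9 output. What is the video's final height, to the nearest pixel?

Inside the 5400×3375 canvas the video is width-limited at 5400.00 × 2314.29.
The 16:10 canvas is height-limited in 1302×558, giving 892.80 × 558.00; scale factor 0.1653.
Applying the same ×0.1653: 2314.29 → 382.63.

383 px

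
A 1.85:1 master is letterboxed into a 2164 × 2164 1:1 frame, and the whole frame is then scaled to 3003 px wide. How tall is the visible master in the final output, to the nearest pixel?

1623 px

In the 2164×2164 frame the master fills the width: height = 2164 / 1.850 ≈ 1169.73 px.
Resizing to 3003 px wide multiplies everything by 1.3877: 1169.73 → 1623.24 px.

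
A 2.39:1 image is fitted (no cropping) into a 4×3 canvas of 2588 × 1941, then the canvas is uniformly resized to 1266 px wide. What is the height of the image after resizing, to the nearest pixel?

In the 2588×1941 frame the image fills the width: height = 2588 / 2.390 ≈ 1082.85 px.
Resizing to 1266 px wide multiplies everything by 0.4892: 1082.85 → 529.71 px.

530 px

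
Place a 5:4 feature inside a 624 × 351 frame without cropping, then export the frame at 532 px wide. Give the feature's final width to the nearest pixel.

374 px

In the 624×351 frame the feature fills the height: width = 351 × 5/4 ≈ 438.75 px.
Scaling 624 → 532 is ×0.8526, so the width becomes 438.75 × 0.8526 ≈ 374.06 px.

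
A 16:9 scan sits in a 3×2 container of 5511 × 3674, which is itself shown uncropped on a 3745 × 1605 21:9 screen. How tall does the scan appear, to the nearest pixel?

16:9 in 5511×3674: fills the width, so the scan is 5511.00 × 3099.94.
3×2 in 3745×1605: fills the height, so the intermediate becomes 2407.50 × 1605.00 — a scale of ×0.4369.
The scan scales with it: height 3099.94 × 0.4369 ≈ 1354.22.

1354 px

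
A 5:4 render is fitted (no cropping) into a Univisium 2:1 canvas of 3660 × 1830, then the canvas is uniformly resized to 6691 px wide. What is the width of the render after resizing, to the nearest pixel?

Fitted into 3660×1830, the render spans the height; its width is 1830 × 5/4 ≈ 2287.50 px.
The frame scales by 6691/3660 = 1.8281; 2287.50 × 1.8281 ≈ 4181.88 px.

4182 px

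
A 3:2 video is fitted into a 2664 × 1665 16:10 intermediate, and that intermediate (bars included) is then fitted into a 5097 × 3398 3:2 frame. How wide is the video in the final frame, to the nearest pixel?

First fit — 3:2 into 2664×1665 spans the height: 2497.50 × 1665.00.
Second fit — the 16:10 canvas into 5097×3398 spans the width: 5097.00 × 3185.62 (×1.9133 from 2664×1665).
So the video's width is 2497.50 × 1.9133 ≈ 4778.44.

4778 px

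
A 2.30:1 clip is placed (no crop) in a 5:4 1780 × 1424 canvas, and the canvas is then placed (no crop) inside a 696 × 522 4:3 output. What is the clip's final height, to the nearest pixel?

284 px

Inside the 1780×1424 canvas the clip is width-limited at 1780.00 × 773.91.
Second fit — the 5:4 canvas into 696×522 spans the height: 652.50 × 522.00 (×0.3666 from 1780×1424).
Applying the same ×0.3666: 773.91 → 283.70.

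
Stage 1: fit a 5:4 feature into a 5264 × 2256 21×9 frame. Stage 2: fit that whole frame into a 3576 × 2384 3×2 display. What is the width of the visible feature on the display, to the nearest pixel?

5:4 in 5264×2256: fills the height, so the feature is 2820.00 × 2256.00.
21×9 in 3576×2384: fills the width, so the intermediate becomes 3576.00 × 1532.57 — a scale of ×0.6793.
The feature scales with it: width 2820.00 × 0.6793 ≈ 1915.71.

1916 px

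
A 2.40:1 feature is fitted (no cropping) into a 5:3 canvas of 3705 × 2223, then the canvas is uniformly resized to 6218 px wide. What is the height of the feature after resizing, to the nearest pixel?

2591 px

At 3705×2223 the feature is width-limited, so height = 3705 / 2.400 ≈ 1543.75 px.
Resizing to 6218 px wide multiplies everything by 1.6783: 1543.75 → 2590.83 px.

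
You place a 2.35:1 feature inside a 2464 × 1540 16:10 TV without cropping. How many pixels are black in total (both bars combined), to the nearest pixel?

1211030 pixels

2.35:1 is wider than 16:10, so it spans the full width.
Content height = 2464 / 2.350 ≈ 1048.5106 px.
Leftover height: 1540 − 1048.5106 = 491.4894 px.
Across the 2464-px span: 491.4894 × 2464 ≈ 1211030 px.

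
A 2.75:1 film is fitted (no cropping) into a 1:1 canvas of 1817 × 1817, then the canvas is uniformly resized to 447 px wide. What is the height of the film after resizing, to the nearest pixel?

163 px

Fitted into 1817×1817, the film spans the width; its height is 1817 / 2.750 ≈ 660.73 px.
The frame scales by 447/1817 = 0.2460; 660.73 × 0.2460 ≈ 162.55 px.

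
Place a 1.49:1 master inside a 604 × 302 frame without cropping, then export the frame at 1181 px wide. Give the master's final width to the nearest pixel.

880 px

In the 604×302 frame the master fills the height: width = 302 × 1.490 ≈ 449.98 px.
Scaling 604 → 1181 is ×1.9553, so the width becomes 449.98 × 1.9553 ≈ 879.85 px.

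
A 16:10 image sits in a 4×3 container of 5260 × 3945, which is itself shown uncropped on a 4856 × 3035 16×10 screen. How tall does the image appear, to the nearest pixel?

2529 px

First fit — 16:10 into 5260×3945 spans the width: 5260.00 × 3287.50.
Second fit — the 4×3 canvas into 4856×3035 spans the height: 4046.67 × 3035.00 (×0.7693 from 5260×3945).
So the image's height is 3287.50 × 0.7693 ≈ 2529.17.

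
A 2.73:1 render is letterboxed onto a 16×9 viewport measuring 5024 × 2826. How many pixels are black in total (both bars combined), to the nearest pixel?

4952192 pixels

Since 2.730 > 1.778, the render is width-limited.
The render is 5024 / 2.730 ≈ 1840.2930 px tall.
Black = 2826 − 1840.2930 = 985.7070 px.
Across the 5024-px span: 985.7070 × 5024 ≈ 4952192 px.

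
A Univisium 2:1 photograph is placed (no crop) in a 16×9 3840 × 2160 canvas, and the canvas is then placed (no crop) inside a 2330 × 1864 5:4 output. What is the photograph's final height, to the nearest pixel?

Inside the 3840×2160 canvas the photograph is width-limited at 3840.00 × 1920.00.
Second fit — the 16×9 canvas into 2330×1864 spans the width: 2330.00 × 1310.62 (×0.6068 from 3840×2160).
The photograph scales with it: height 1920.00 × 0.6068 ≈ 1165.00.

1165 px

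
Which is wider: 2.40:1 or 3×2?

2.4 and 3×2 = 1.5; 2.4 > 1.5.

2.40:1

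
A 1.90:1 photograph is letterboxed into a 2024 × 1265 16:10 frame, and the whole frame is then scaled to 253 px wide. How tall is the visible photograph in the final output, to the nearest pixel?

At 2024×1265 the photograph is width-limited, so height = 2024 / 1.900 ≈ 1065.26 px.
Scaling 2024 → 253 is ×0.1250, so the height becomes 1065.26 × 0.1250 ≈ 133.16 px.

133 px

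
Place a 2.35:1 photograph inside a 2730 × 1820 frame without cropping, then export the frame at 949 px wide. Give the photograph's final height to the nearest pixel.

At 2730×1820 the photograph is width-limited, so height = 2730 / 2.350 ≈ 1161.70 px.
The frame scales by 949/2730 = 0.3476; 1161.70 × 0.3476 ≈ 403.83 px.

404 px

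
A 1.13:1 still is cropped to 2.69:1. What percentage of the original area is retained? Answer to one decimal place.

42.0%

Going from 1.13:1 to 2.69:1 means cutting height while keeping width.
(1.130)/(2.690) ≈ 0.420 of the area survives.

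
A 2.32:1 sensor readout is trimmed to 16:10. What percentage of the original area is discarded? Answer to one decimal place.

31.0%

Going from 2.32:1 to 16:10 means cutting width while keeping height.
Area ratio = (1.600)/(2.320) = 68.97%; the remaining 31.03% is cropped out.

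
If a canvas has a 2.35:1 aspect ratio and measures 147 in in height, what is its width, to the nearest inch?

345 in

At 2.35:1, 147 × 2.350 ≈ 345.45.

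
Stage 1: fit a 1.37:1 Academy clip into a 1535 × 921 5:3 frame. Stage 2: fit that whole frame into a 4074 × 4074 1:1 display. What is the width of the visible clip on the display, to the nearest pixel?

1.37:1 Academy in 1535×921: fills the height, so the clip is 1261.77 × 921.00.
5:3 in 4074×4074: fills the width, so the intermediate becomes 4074.00 × 2444.40 — a scale of ×2.6541.
The clip scales with it: width 1261.77 × 2.6541 ≈ 3348.83.

3349 px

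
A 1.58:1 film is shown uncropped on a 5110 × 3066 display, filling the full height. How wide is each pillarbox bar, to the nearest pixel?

133 px

The film is 3066 × 1.580 ≈ 4844.28 px wide.
Leftover width: 5110 − 4844.28 = 265.72 px → 132.86 each side.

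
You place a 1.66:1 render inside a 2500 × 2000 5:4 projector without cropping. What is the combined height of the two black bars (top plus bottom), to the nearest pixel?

Since 1.660 > 1.250, the render is width-limited.
Content height = 2500 / 1.660 ≈ 1506.02 px.
Black = 2000 − 1506.02 = 493.98 px.

494 px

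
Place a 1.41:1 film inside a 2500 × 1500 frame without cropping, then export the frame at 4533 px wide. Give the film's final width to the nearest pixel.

3835 px

In the 2500×1500 frame the film fills the height: width = 1500 × 1.410 ≈ 2115.00 px.
Scaling 2500 → 4533 is ×1.8132, so the width becomes 2115.00 × 1.8132 ≈ 3834.92 px.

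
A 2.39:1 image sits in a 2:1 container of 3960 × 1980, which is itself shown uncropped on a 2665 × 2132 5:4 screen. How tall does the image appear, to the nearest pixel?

2.39:1 in 3960×1980: fills the width, so the image is 3960.00 × 1656.90.
The 2:1 canvas is width-limited in 2665×2132, giving 2665.00 × 1332.50; scale factor 0.6730.
So the image's height is 1656.90 × 0.6730 ≈ 1115.06.

1115 px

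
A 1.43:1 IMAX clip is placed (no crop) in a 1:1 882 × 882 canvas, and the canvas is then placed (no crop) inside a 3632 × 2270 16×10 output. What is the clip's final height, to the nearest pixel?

1.43:1 IMAX in 882×882: fills the width, so the clip is 882.00 × 616.78.
Second fit — the 1:1 canvas into 3632×2270 spans the height: 2270.00 × 2270.00 (×2.5737 from 882×882).
The clip scales with it: height 616.78 × 2.5737 ≈ 1587.41.

1587 px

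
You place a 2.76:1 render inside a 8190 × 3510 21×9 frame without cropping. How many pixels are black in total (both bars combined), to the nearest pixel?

2.76:1 is wider than 21×9, so it spans the full width.
That makes the image 2967.3913 px tall (8190 / 2.760).
Leftover height: 3510 − 2967.3913 = 542.6087 px.
Bar area = 542.6087 × 8190 ≈ 4443965 px.

4443965 pixels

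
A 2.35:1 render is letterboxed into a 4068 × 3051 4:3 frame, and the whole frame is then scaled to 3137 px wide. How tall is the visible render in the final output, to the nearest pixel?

At 4068×3051 the render is width-limited, so height = 4068 / 2.350 ≈ 1731.06 px.
Resizing to 3137 px wide multiplies everything by 0.7711: 1731.06 → 1334.89 px.

1335 px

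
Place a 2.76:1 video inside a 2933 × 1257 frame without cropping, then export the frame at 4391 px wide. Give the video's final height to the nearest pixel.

1591 px

Fitted into 2933×1257, the video spans the width; its height is 2933 / 2.760 ≈ 1062.68 px.
Resizing to 4391 px wide multiplies everything by 1.4971: 1062.68 → 1590.94 px.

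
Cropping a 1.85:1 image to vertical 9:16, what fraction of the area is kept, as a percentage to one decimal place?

30.4%

The height stays; only width is cut (since vertical 9:16 is narrower than 1.85:1).
Fraction kept = (0.562)/(1.850) ≈ 30.41%.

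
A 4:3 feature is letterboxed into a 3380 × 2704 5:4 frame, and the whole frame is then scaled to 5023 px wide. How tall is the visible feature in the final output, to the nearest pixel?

3767 px

At 3380×2704 the feature is width-limited, so height = 3380 × 3/4 ≈ 2535.00 px.
The frame scales by 5023/3380 = 1.4861; 2535.00 × 1.4861 ≈ 3767.25 px.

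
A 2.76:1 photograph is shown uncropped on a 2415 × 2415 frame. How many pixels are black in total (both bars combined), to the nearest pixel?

2.76:1 (2.760) > square (1.000), so the photograph fills the width.
The photograph is 2415 / 2.760 ≈ 875.0000 px tall.
2415 − 875.0000 = 1540.0000 px of bars.
Bar area = 1540.0000 × 2415 ≈ 3719100 px.

3719100 pixels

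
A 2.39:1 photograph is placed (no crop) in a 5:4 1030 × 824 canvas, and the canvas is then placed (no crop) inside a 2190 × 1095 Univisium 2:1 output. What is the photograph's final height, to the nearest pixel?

Inside the 1030×824 canvas the photograph is width-limited at 1030.00 × 430.96.
Second fit — the 5:4 canvas into 2190×1095 spans the height: 1368.75 × 1095.00 (×1.3289 from 1030×824).
So the photograph's height is 430.96 × 1.3289 ≈ 572.70.

573 px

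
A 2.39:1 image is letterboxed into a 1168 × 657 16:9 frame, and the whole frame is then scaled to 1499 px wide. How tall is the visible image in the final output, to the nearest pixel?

In the 1168×657 frame the image fills the width: height = 1168 / 2.390 ≈ 488.70 px.
Resizing to 1499 px wide multiplies everything by 1.2834: 488.70 → 627.20 px.

627 px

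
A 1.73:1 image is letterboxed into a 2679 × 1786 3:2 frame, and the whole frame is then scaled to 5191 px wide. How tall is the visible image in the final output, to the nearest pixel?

3001 px

Fitted into 2679×1786, the image spans the width; its height is 2679 / 1.730 ≈ 1548.55 px.
Scaling 2679 → 5191 is ×1.9377, so the height becomes 1548.55 × 1.9377 ≈ 3000.58 px.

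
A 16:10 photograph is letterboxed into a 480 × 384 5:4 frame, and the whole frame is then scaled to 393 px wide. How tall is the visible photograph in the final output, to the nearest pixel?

246 px

In the 480×384 frame the photograph fills the width: height = 480 × 10/16 ≈ 300.00 px.
The frame scales by 393/480 = 0.8187; 300.00 × 0.8187 ≈ 245.62 px.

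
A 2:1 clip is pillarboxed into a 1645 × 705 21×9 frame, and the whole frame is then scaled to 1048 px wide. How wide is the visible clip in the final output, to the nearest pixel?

At 1645×705 the clip is height-limited, so width = 705 × 2/1 ≈ 1410.00 px.
Resizing to 1048 px wide multiplies everything by 0.6371: 1410.00 → 898.29 px.

898 px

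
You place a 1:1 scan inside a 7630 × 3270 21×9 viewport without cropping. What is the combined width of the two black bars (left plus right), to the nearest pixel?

Since 1.000 < 2.333, the scan is height-limited.
That makes the image 3270.00 px wide (3270 × 1/1).
7630 − 3270.00 = 4360.00 px of bars.

4360 px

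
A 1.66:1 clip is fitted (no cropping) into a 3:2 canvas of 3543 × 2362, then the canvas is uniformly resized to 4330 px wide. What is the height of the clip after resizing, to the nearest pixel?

2608 px

In the 3543×2362 frame the clip fills the width: height = 3543 / 1.660 ≈ 2134.34 px.
The frame scales by 4330/3543 = 1.2221; 2134.34 × 1.2221 ≈ 2608.43 px.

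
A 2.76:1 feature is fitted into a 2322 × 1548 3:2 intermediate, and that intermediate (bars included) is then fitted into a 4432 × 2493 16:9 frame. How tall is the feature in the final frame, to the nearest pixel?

2.76:1 in 2322×1548: fills the width, so the feature is 2322.00 × 841.30.
3:2 in 4432×2493: fills the height, so the intermediate becomes 3739.50 × 2493.00 — a scale of ×1.6105.
So the feature's height is 841.30 × 1.6105 ≈ 1354.89.

1355 px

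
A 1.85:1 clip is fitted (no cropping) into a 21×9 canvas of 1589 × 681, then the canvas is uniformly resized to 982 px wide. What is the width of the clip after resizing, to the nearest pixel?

779 px

Fitted into 1589×681, the clip spans the height; its width is 681 × 1.850 ≈ 1259.85 px.
The frame scales by 982/1589 = 0.6180; 1259.85 × 0.6180 ≈ 778.59 px.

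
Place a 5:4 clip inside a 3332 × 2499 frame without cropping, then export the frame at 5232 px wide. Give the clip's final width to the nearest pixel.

4905 px

At 3332×2499 the clip is height-limited, so width = 2499 × 5/4 ≈ 3123.75 px.
Resizing to 5232 px wide multiplies everything by 1.5702: 3123.75 → 4905.00 px.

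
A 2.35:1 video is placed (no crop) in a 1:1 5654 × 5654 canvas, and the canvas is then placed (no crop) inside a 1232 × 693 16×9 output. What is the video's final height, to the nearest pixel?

First fit — 2.35:1 into 5654×5654 spans the width: 5654.00 × 2405.96.
Second fit — the 1:1 canvas into 1232×693 spans the height: 693.00 × 693.00 (×0.1226 from 5654×5654).
Applying the same ×0.1226: 2405.96 → 294.89.

295 px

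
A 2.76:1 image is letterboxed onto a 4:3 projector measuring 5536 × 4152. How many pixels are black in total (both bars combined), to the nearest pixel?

Since 2.760 > 1.333, the image is width-limited.
Content height = 5536 / 2.760 ≈ 2005.7971 px.
Black = 4152 − 2005.7971 = 2146.2029 px.
Across the 5536-px span: 2146.2029 × 5536 ≈ 11881379 px.

11881379 pixels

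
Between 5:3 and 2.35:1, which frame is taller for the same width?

5:3

5:3 = 1.667 and 2.35; 2.35 > 1.667. The smaller width-to-height ratio is the taller frame.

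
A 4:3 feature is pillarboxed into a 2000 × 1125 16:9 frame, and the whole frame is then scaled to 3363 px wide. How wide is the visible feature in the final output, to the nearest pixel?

2522 px

At 2000×1125 the feature is height-limited, so width = 1125 × 4/3 ≈ 1500.00 px.
Resizing to 3363 px wide multiplies everything by 1.6815: 1500.00 → 2522.25 px.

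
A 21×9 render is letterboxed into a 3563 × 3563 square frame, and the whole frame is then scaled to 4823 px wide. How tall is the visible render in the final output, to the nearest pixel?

2067 px

At 3563×3563 the render is width-limited, so height = 3563 × 9/21 ≈ 1527.00 px.
The frame scales by 4823/3563 = 1.3536; 1527.00 × 1.3536 ≈ 2067.00 px.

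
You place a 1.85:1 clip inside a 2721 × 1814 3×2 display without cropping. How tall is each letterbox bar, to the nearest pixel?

172 px

1.85:1 is wider than 3×2, so it spans the full width.
That makes the image 1470.81 px tall (2721 / 1.850).
Leftover height: 1814 − 1470.81 = 343.19 px → 171.59 each side.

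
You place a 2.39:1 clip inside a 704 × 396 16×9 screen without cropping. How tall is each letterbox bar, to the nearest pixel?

Since 2.390 > 1.778, the clip is width-limited.
The clip is 704 / 2.390 ≈ 294.56 px tall.
Black = 396 − 294.56 = 101.44 px, or 50.72 per bar.

51 px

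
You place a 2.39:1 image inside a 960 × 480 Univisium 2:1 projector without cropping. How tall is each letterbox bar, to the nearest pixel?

Since 2.390 > 2.000, the image is width-limited.
The image is 960 / 2.390 ≈ 401.67 px tall.
480 − 401.67 = 78.33 px of bars (39.16 each).

39 px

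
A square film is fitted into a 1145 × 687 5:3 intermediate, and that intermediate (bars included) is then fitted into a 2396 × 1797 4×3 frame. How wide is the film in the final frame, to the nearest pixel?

1438 px

Inside the 1145×687 canvas the film is height-limited at 687.00 × 687.00.
5:3 in 2396×1797: fills the width, so the intermediate becomes 2396.00 × 1437.60 — a scale of ×2.0926.
So the film's width is 687.00 × 2.0926 ≈ 1437.60.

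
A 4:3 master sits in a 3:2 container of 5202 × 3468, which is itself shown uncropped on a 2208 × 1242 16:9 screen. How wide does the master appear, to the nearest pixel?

Inside the 5202×3468 canvas the master is height-limited at 4624.00 × 3468.00.
3:2 in 2208×1242: fills the height, so the intermediate becomes 1863.00 × 1242.00 — a scale of ×0.3581.
So the master's width is 4624.00 × 0.3581 ≈ 1656.00.

1656 px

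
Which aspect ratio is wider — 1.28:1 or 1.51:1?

1.51:1

1.28 and 1.51; 1.51 > 1.28.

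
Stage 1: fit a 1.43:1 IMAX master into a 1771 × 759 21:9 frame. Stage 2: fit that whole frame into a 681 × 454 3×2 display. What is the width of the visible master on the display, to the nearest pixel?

Inside the 1771×759 canvas the master is height-limited at 1085.37 × 759.00.
The 21:9 canvas is width-limited in 681×454, giving 681.00 × 291.86; scale factor 0.3845.
Applying the same ×0.3845: 1085.37 → 417.36.

417 px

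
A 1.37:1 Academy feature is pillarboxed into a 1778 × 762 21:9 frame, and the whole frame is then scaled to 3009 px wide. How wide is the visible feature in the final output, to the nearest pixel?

1767 px

In the 1778×762 frame the feature fills the height: width = 762 × 1.370 ≈ 1043.94 px.
The frame scales by 3009/1778 = 1.6924; 1043.94 × 1.6924 ≈ 1766.71 px.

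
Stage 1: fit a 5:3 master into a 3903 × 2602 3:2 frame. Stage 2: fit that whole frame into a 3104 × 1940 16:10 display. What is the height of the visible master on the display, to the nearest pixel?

1746 px

Inside the 3903×2602 canvas the master is width-limited at 3903.00 × 2341.80.
The 3:2 canvas is height-limited in 3104×1940, giving 2910.00 × 1940.00; scale factor 0.7456.
So the master's height is 2341.80 × 0.7456 ≈ 1746.00.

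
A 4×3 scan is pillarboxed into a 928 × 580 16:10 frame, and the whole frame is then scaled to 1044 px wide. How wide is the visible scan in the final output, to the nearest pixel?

At 928×580 the scan is height-limited, so width = 580 × 4/3 ≈ 773.33 px.
Resizing to 1044 px wide multiplies everything by 1.1250: 773.33 → 870.00 px.

870 px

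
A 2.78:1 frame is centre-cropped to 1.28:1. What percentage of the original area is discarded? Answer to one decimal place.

54.0%

Going from 2.78:1 to 1.28:1 means cutting width while keeping height.
Area ratio = (1.280)/(2.780) = 46.04%; the remaining 53.96% is cropped out.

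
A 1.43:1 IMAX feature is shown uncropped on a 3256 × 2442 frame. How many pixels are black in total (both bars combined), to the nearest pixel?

537490 pixels

Since 1.430 > 1.333, the feature is width-limited.
Content height = 3256 / 1.430 ≈ 2276.9231 px.
Black = 2442 − 2276.9231 = 165.0769 px.
That's 165.0769 × 3256 ≈ 537490 black pixels.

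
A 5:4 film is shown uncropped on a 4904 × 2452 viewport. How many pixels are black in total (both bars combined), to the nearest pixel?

5:4 (1.250) < 2:1 (2.000), so the film fills the height.
The film is 2452 × 5/4 ≈ 3065.0000 px wide.
Leftover width: 4904 − 3065.0000 = 1839.0000 px.
That's 1839.0000 × 2452 ≈ 4509228 black pixels.

4509228 pixels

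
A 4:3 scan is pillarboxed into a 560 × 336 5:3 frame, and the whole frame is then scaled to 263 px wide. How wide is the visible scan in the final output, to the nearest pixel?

At 560×336 the scan is height-limited, so width = 336 × 4/3 ≈ 448.00 px.
Resizing to 263 px wide multiplies everything by 0.4696: 448.00 → 210.40 px.

210 px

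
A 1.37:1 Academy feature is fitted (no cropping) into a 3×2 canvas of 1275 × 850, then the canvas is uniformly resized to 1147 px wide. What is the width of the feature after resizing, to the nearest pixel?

1048 px

In the 1275×850 frame the feature fills the height: width = 850 × 1.370 ≈ 1164.50 px.
Scaling 1275 → 1147 is ×0.8996, so the width becomes 1164.50 × 0.8996 ≈ 1047.59 px.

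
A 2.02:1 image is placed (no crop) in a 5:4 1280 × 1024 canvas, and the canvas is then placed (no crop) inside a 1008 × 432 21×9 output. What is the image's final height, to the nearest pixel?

2.02:1 in 1280×1024: fills the width, so the image is 1280.00 × 633.66.
Second fit — the 5:4 canvas into 1008×432 spans the height: 540.00 × 432.00 (×0.4219 from 1280×1024).
The image scales with it: height 633.66 × 0.4219 ≈ 267.33.

267 px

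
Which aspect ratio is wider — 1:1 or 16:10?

16:10

1 and 16:10 = 1.6; 1.6 > 1.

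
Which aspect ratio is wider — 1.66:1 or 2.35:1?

2.35:1

1.66 and 2.35; 2.35 > 1.66.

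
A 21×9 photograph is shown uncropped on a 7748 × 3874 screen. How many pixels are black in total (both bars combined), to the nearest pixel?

4287965 pixels

21×9 (2.333) > Univisium 2:1 (2.000), so the photograph fills the width.
That makes the image 3320.5714 px tall (7748 × 9/21).
3874 − 3320.5714 = 553.4286 px of bars.
Across the 7748-px span: 553.4286 × 7748 ≈ 4287965 px.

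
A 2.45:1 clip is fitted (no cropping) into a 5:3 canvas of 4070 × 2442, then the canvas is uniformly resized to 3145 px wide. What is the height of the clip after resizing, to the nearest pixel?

1284 px

In the 4070×2442 frame the clip fills the width: height = 4070 / 2.450 ≈ 1661.22 px.
The frame scales by 3145/4070 = 0.7727; 1661.22 × 0.7727 ≈ 1283.67 px.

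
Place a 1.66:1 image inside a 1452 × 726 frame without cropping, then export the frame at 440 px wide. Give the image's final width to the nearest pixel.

In the 1452×726 frame the image fills the height: width = 726 × 1.660 ≈ 1205.16 px.
The frame scales by 440/1452 = 0.3030; 1205.16 × 0.3030 ≈ 365.20 px.

365 px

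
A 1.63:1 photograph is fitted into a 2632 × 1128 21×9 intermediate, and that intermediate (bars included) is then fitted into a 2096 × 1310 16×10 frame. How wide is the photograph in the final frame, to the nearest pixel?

First fit — 1.63:1 into 2632×1128 spans the height: 1838.64 × 1128.00.
Second fit — the 21×9 canvas into 2096×1310 spans the width: 2096.00 × 898.29 (×0.7964 from 2632×1128).
So the photograph's width is 1838.64 × 0.7964 ≈ 1464.21.

1464 px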